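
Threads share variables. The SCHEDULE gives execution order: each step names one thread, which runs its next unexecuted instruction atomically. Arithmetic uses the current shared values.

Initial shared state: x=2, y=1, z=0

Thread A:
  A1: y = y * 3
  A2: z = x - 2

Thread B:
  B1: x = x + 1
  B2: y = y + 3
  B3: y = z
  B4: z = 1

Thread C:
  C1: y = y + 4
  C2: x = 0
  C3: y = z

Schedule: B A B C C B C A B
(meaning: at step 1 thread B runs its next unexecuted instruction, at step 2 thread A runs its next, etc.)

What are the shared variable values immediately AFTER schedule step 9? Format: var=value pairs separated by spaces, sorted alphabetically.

Answer: x=0 y=0 z=1

Derivation:
Step 1: thread B executes B1 (x = x + 1). Shared: x=3 y=1 z=0. PCs: A@0 B@1 C@0
Step 2: thread A executes A1 (y = y * 3). Shared: x=3 y=3 z=0. PCs: A@1 B@1 C@0
Step 3: thread B executes B2 (y = y + 3). Shared: x=3 y=6 z=0. PCs: A@1 B@2 C@0
Step 4: thread C executes C1 (y = y + 4). Shared: x=3 y=10 z=0. PCs: A@1 B@2 C@1
Step 5: thread C executes C2 (x = 0). Shared: x=0 y=10 z=0. PCs: A@1 B@2 C@2
Step 6: thread B executes B3 (y = z). Shared: x=0 y=0 z=0. PCs: A@1 B@3 C@2
Step 7: thread C executes C3 (y = z). Shared: x=0 y=0 z=0. PCs: A@1 B@3 C@3
Step 8: thread A executes A2 (z = x - 2). Shared: x=0 y=0 z=-2. PCs: A@2 B@3 C@3
Step 9: thread B executes B4 (z = 1). Shared: x=0 y=0 z=1. PCs: A@2 B@4 C@3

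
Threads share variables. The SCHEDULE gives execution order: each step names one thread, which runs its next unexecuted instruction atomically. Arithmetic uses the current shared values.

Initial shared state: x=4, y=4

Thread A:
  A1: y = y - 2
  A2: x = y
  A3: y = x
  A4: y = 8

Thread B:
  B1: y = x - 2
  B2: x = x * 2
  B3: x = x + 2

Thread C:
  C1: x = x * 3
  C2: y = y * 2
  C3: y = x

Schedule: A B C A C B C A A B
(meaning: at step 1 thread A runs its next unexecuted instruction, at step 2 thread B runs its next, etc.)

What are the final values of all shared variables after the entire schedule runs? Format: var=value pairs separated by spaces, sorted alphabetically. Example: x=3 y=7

Step 1: thread A executes A1 (y = y - 2). Shared: x=4 y=2. PCs: A@1 B@0 C@0
Step 2: thread B executes B1 (y = x - 2). Shared: x=4 y=2. PCs: A@1 B@1 C@0
Step 3: thread C executes C1 (x = x * 3). Shared: x=12 y=2. PCs: A@1 B@1 C@1
Step 4: thread A executes A2 (x = y). Shared: x=2 y=2. PCs: A@2 B@1 C@1
Step 5: thread C executes C2 (y = y * 2). Shared: x=2 y=4. PCs: A@2 B@1 C@2
Step 6: thread B executes B2 (x = x * 2). Shared: x=4 y=4. PCs: A@2 B@2 C@2
Step 7: thread C executes C3 (y = x). Shared: x=4 y=4. PCs: A@2 B@2 C@3
Step 8: thread A executes A3 (y = x). Shared: x=4 y=4. PCs: A@3 B@2 C@3
Step 9: thread A executes A4 (y = 8). Shared: x=4 y=8. PCs: A@4 B@2 C@3
Step 10: thread B executes B3 (x = x + 2). Shared: x=6 y=8. PCs: A@4 B@3 C@3

Answer: x=6 y=8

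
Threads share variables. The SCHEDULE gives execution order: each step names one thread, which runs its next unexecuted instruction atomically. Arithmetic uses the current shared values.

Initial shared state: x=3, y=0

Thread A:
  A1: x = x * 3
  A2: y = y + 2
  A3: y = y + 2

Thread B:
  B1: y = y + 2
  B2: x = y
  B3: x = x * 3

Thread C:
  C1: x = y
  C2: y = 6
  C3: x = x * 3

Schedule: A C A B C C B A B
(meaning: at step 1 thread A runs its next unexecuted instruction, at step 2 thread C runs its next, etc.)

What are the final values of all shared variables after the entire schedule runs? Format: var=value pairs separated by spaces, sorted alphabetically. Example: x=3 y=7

Answer: x=18 y=8

Derivation:
Step 1: thread A executes A1 (x = x * 3). Shared: x=9 y=0. PCs: A@1 B@0 C@0
Step 2: thread C executes C1 (x = y). Shared: x=0 y=0. PCs: A@1 B@0 C@1
Step 3: thread A executes A2 (y = y + 2). Shared: x=0 y=2. PCs: A@2 B@0 C@1
Step 4: thread B executes B1 (y = y + 2). Shared: x=0 y=4. PCs: A@2 B@1 C@1
Step 5: thread C executes C2 (y = 6). Shared: x=0 y=6. PCs: A@2 B@1 C@2
Step 6: thread C executes C3 (x = x * 3). Shared: x=0 y=6. PCs: A@2 B@1 C@3
Step 7: thread B executes B2 (x = y). Shared: x=6 y=6. PCs: A@2 B@2 C@3
Step 8: thread A executes A3 (y = y + 2). Shared: x=6 y=8. PCs: A@3 B@2 C@3
Step 9: thread B executes B3 (x = x * 3). Shared: x=18 y=8. PCs: A@3 B@3 C@3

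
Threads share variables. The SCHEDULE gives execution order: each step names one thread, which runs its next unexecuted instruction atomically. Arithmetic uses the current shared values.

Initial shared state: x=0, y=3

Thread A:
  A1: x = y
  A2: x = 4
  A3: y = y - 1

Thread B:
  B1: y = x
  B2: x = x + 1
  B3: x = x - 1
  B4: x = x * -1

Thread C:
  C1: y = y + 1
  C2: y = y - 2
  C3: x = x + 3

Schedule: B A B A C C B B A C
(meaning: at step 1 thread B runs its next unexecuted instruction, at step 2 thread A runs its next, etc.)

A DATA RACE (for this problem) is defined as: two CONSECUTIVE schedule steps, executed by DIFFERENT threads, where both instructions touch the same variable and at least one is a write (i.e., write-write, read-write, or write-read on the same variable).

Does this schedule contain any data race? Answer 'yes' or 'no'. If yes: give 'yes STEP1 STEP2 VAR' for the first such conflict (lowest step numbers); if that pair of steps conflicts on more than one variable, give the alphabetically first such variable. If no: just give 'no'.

Answer: yes 1 2 x

Derivation:
Steps 1,2: B(y = x) vs A(x = y). RACE on x (R-W), y (W-R). Multiple vars; alphabetically first is x.
Steps 2,3: A(x = y) vs B(x = x + 1). RACE on x (W-W).
Steps 3,4: B(x = x + 1) vs A(x = 4). RACE on x (W-W).
Steps 4,5: A(r=-,w=x) vs C(r=y,w=y). No conflict.
Steps 5,6: same thread (C). No race.
Steps 6,7: C(r=y,w=y) vs B(r=x,w=x). No conflict.
Steps 7,8: same thread (B). No race.
Steps 8,9: B(r=x,w=x) vs A(r=y,w=y). No conflict.
Steps 9,10: A(r=y,w=y) vs C(r=x,w=x). No conflict.
First conflict at steps 1,2.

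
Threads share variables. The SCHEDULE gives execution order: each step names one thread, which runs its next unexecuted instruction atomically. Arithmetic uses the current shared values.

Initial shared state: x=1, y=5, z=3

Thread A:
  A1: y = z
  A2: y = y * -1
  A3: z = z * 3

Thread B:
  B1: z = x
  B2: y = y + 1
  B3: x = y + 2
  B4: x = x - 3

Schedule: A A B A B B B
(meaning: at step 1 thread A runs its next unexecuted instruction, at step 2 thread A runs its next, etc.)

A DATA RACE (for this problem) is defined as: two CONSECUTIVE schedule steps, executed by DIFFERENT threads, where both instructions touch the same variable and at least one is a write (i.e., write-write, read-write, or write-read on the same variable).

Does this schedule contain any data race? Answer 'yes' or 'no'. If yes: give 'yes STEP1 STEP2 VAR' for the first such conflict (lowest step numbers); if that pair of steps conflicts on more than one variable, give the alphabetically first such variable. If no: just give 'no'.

Answer: yes 3 4 z

Derivation:
Steps 1,2: same thread (A). No race.
Steps 2,3: A(r=y,w=y) vs B(r=x,w=z). No conflict.
Steps 3,4: B(z = x) vs A(z = z * 3). RACE on z (W-W).
Steps 4,5: A(r=z,w=z) vs B(r=y,w=y). No conflict.
Steps 5,6: same thread (B). No race.
Steps 6,7: same thread (B). No race.
First conflict at steps 3,4.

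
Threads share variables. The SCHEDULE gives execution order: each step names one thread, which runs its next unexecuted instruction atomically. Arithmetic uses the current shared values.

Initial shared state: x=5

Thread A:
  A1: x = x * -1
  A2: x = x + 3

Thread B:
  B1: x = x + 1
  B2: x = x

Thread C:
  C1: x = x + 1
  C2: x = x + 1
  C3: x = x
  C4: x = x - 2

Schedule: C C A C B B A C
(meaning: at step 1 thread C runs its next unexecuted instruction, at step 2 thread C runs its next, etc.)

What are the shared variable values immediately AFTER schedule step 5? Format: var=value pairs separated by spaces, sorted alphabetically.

Step 1: thread C executes C1 (x = x + 1). Shared: x=6. PCs: A@0 B@0 C@1
Step 2: thread C executes C2 (x = x + 1). Shared: x=7. PCs: A@0 B@0 C@2
Step 3: thread A executes A1 (x = x * -1). Shared: x=-7. PCs: A@1 B@0 C@2
Step 4: thread C executes C3 (x = x). Shared: x=-7. PCs: A@1 B@0 C@3
Step 5: thread B executes B1 (x = x + 1). Shared: x=-6. PCs: A@1 B@1 C@3

Answer: x=-6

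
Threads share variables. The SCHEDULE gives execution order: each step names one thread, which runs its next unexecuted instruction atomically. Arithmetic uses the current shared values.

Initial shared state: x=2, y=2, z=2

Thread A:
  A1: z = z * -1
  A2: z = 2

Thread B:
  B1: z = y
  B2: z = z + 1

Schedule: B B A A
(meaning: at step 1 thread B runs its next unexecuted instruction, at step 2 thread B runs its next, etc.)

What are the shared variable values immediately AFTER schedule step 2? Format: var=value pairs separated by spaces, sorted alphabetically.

Step 1: thread B executes B1 (z = y). Shared: x=2 y=2 z=2. PCs: A@0 B@1
Step 2: thread B executes B2 (z = z + 1). Shared: x=2 y=2 z=3. PCs: A@0 B@2

Answer: x=2 y=2 z=3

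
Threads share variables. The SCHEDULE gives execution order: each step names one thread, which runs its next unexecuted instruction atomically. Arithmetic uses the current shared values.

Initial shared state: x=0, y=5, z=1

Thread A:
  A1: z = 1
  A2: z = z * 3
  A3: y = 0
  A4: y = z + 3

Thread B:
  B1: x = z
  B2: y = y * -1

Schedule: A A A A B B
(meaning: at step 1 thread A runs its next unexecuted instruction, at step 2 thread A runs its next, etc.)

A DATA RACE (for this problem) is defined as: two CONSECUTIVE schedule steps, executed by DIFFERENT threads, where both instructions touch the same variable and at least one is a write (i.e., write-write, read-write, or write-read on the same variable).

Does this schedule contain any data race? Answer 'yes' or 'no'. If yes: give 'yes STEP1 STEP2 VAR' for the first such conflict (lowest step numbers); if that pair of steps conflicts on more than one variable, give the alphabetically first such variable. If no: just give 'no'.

Steps 1,2: same thread (A). No race.
Steps 2,3: same thread (A). No race.
Steps 3,4: same thread (A). No race.
Steps 4,5: A(r=z,w=y) vs B(r=z,w=x). No conflict.
Steps 5,6: same thread (B). No race.

Answer: no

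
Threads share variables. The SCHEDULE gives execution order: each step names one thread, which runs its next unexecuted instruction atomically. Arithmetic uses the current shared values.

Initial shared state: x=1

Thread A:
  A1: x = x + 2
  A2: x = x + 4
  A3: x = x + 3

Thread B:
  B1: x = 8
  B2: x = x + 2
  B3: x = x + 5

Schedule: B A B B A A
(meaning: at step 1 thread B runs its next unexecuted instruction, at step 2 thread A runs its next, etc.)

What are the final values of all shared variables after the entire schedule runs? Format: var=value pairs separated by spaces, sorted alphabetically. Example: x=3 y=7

Answer: x=24

Derivation:
Step 1: thread B executes B1 (x = 8). Shared: x=8. PCs: A@0 B@1
Step 2: thread A executes A1 (x = x + 2). Shared: x=10. PCs: A@1 B@1
Step 3: thread B executes B2 (x = x + 2). Shared: x=12. PCs: A@1 B@2
Step 4: thread B executes B3 (x = x + 5). Shared: x=17. PCs: A@1 B@3
Step 5: thread A executes A2 (x = x + 4). Shared: x=21. PCs: A@2 B@3
Step 6: thread A executes A3 (x = x + 3). Shared: x=24. PCs: A@3 B@3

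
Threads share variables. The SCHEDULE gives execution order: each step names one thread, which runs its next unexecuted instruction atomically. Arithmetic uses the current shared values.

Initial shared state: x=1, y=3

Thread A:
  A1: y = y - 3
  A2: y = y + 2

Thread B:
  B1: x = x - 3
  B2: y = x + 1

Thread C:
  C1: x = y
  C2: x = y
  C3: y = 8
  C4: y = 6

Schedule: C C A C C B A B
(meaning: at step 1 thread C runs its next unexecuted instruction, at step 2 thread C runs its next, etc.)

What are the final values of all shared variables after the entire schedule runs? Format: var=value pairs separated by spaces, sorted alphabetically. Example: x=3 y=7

Step 1: thread C executes C1 (x = y). Shared: x=3 y=3. PCs: A@0 B@0 C@1
Step 2: thread C executes C2 (x = y). Shared: x=3 y=3. PCs: A@0 B@0 C@2
Step 3: thread A executes A1 (y = y - 3). Shared: x=3 y=0. PCs: A@1 B@0 C@2
Step 4: thread C executes C3 (y = 8). Shared: x=3 y=8. PCs: A@1 B@0 C@3
Step 5: thread C executes C4 (y = 6). Shared: x=3 y=6. PCs: A@1 B@0 C@4
Step 6: thread B executes B1 (x = x - 3). Shared: x=0 y=6. PCs: A@1 B@1 C@4
Step 7: thread A executes A2 (y = y + 2). Shared: x=0 y=8. PCs: A@2 B@1 C@4
Step 8: thread B executes B2 (y = x + 1). Shared: x=0 y=1. PCs: A@2 B@2 C@4

Answer: x=0 y=1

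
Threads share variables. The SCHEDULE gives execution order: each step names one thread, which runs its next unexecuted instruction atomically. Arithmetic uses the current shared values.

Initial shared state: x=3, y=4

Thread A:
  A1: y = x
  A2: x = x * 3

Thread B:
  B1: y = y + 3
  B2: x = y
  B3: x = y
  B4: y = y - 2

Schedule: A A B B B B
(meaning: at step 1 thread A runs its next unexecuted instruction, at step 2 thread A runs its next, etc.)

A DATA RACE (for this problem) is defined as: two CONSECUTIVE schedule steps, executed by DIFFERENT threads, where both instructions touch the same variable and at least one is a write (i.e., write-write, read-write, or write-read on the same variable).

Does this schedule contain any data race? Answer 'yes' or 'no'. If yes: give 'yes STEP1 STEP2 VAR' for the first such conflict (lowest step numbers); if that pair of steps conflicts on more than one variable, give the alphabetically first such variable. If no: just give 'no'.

Answer: no

Derivation:
Steps 1,2: same thread (A). No race.
Steps 2,3: A(r=x,w=x) vs B(r=y,w=y). No conflict.
Steps 3,4: same thread (B). No race.
Steps 4,5: same thread (B). No race.
Steps 5,6: same thread (B). No race.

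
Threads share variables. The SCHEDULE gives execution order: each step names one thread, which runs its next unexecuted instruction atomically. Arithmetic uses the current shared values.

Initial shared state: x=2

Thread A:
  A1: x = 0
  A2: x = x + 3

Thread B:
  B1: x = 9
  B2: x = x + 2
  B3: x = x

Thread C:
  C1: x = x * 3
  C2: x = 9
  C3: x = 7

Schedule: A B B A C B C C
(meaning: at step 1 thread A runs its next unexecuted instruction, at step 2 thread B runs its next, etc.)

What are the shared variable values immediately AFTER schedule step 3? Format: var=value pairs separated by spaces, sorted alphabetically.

Answer: x=11

Derivation:
Step 1: thread A executes A1 (x = 0). Shared: x=0. PCs: A@1 B@0 C@0
Step 2: thread B executes B1 (x = 9). Shared: x=9. PCs: A@1 B@1 C@0
Step 3: thread B executes B2 (x = x + 2). Shared: x=11. PCs: A@1 B@2 C@0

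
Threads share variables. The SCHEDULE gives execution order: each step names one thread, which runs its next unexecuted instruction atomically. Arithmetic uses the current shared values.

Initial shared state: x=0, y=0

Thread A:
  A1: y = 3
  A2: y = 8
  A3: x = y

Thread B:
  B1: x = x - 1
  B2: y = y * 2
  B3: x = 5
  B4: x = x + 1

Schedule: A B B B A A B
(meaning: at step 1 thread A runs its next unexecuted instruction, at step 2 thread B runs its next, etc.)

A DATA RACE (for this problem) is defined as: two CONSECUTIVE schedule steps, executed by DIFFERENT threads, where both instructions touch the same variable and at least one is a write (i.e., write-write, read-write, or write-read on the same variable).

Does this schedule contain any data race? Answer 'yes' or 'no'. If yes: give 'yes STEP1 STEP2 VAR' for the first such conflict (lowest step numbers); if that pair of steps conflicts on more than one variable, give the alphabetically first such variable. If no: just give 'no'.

Steps 1,2: A(r=-,w=y) vs B(r=x,w=x). No conflict.
Steps 2,3: same thread (B). No race.
Steps 3,4: same thread (B). No race.
Steps 4,5: B(r=-,w=x) vs A(r=-,w=y). No conflict.
Steps 5,6: same thread (A). No race.
Steps 6,7: A(x = y) vs B(x = x + 1). RACE on x (W-W).
First conflict at steps 6,7.

Answer: yes 6 7 x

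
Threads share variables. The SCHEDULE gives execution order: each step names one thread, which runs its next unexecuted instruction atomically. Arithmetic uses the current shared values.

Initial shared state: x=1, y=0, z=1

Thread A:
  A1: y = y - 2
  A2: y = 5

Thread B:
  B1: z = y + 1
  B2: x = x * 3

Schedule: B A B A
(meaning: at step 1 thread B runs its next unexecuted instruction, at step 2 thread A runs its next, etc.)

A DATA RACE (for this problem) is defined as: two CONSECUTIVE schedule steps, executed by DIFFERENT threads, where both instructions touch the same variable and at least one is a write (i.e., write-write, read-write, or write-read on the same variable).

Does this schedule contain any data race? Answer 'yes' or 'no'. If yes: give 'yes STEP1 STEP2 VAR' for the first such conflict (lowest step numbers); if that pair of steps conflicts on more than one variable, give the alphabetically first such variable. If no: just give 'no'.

Answer: yes 1 2 y

Derivation:
Steps 1,2: B(z = y + 1) vs A(y = y - 2). RACE on y (R-W).
Steps 2,3: A(r=y,w=y) vs B(r=x,w=x). No conflict.
Steps 3,4: B(r=x,w=x) vs A(r=-,w=y). No conflict.
First conflict at steps 1,2.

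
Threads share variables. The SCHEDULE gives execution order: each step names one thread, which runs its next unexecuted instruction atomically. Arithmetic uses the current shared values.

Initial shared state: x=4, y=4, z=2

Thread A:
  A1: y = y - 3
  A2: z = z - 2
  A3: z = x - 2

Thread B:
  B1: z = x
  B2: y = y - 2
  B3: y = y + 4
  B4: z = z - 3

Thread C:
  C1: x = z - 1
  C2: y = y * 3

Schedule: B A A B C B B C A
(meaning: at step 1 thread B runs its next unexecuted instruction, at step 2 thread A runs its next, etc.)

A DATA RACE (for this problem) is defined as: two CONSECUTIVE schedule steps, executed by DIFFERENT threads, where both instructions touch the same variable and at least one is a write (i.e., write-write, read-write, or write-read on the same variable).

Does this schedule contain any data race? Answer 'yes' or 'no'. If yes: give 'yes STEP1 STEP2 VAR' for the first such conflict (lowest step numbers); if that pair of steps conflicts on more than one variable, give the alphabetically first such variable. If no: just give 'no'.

Answer: no

Derivation:
Steps 1,2: B(r=x,w=z) vs A(r=y,w=y). No conflict.
Steps 2,3: same thread (A). No race.
Steps 3,4: A(r=z,w=z) vs B(r=y,w=y). No conflict.
Steps 4,5: B(r=y,w=y) vs C(r=z,w=x). No conflict.
Steps 5,6: C(r=z,w=x) vs B(r=y,w=y). No conflict.
Steps 6,7: same thread (B). No race.
Steps 7,8: B(r=z,w=z) vs C(r=y,w=y). No conflict.
Steps 8,9: C(r=y,w=y) vs A(r=x,w=z). No conflict.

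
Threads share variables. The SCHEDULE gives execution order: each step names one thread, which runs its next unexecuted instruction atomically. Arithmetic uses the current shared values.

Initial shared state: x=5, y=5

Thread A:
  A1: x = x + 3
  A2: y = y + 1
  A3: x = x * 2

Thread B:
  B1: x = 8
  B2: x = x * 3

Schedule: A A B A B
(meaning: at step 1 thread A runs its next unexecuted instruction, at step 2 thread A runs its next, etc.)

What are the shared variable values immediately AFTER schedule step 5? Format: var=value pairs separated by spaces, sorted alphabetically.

Answer: x=48 y=6

Derivation:
Step 1: thread A executes A1 (x = x + 3). Shared: x=8 y=5. PCs: A@1 B@0
Step 2: thread A executes A2 (y = y + 1). Shared: x=8 y=6. PCs: A@2 B@0
Step 3: thread B executes B1 (x = 8). Shared: x=8 y=6. PCs: A@2 B@1
Step 4: thread A executes A3 (x = x * 2). Shared: x=16 y=6. PCs: A@3 B@1
Step 5: thread B executes B2 (x = x * 3). Shared: x=48 y=6. PCs: A@3 B@2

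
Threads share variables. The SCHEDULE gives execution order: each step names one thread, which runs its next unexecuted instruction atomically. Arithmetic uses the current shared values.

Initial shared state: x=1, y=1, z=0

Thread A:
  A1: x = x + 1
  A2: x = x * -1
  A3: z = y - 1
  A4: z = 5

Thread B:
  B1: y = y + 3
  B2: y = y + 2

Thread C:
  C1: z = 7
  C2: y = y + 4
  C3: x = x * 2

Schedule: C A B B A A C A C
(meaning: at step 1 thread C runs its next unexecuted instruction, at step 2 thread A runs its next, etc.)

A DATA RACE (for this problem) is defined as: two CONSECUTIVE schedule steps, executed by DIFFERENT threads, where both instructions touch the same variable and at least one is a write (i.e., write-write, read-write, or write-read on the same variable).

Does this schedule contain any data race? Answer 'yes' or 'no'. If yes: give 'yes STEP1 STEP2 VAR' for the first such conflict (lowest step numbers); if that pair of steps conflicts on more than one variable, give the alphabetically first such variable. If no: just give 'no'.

Steps 1,2: C(r=-,w=z) vs A(r=x,w=x). No conflict.
Steps 2,3: A(r=x,w=x) vs B(r=y,w=y). No conflict.
Steps 3,4: same thread (B). No race.
Steps 4,5: B(r=y,w=y) vs A(r=x,w=x). No conflict.
Steps 5,6: same thread (A). No race.
Steps 6,7: A(z = y - 1) vs C(y = y + 4). RACE on y (R-W).
Steps 7,8: C(r=y,w=y) vs A(r=-,w=z). No conflict.
Steps 8,9: A(r=-,w=z) vs C(r=x,w=x). No conflict.
First conflict at steps 6,7.

Answer: yes 6 7 y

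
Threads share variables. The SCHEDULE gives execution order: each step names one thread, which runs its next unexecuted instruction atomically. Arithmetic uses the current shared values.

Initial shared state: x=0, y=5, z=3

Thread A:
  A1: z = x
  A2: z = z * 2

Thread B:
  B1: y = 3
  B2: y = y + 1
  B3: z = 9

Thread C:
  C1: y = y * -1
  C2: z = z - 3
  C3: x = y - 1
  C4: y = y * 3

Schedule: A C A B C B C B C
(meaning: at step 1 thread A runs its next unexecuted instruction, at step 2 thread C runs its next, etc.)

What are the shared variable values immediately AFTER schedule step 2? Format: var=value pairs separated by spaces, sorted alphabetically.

Answer: x=0 y=-5 z=0

Derivation:
Step 1: thread A executes A1 (z = x). Shared: x=0 y=5 z=0. PCs: A@1 B@0 C@0
Step 2: thread C executes C1 (y = y * -1). Shared: x=0 y=-5 z=0. PCs: A@1 B@0 C@1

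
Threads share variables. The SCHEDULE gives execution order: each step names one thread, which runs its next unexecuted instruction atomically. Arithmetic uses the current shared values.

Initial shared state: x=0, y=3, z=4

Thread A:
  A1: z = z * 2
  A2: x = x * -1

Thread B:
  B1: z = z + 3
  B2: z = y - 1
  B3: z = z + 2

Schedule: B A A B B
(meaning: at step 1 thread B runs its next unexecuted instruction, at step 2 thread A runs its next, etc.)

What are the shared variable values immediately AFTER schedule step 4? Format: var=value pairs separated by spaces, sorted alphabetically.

Step 1: thread B executes B1 (z = z + 3). Shared: x=0 y=3 z=7. PCs: A@0 B@1
Step 2: thread A executes A1 (z = z * 2). Shared: x=0 y=3 z=14. PCs: A@1 B@1
Step 3: thread A executes A2 (x = x * -1). Shared: x=0 y=3 z=14. PCs: A@2 B@1
Step 4: thread B executes B2 (z = y - 1). Shared: x=0 y=3 z=2. PCs: A@2 B@2

Answer: x=0 y=3 z=2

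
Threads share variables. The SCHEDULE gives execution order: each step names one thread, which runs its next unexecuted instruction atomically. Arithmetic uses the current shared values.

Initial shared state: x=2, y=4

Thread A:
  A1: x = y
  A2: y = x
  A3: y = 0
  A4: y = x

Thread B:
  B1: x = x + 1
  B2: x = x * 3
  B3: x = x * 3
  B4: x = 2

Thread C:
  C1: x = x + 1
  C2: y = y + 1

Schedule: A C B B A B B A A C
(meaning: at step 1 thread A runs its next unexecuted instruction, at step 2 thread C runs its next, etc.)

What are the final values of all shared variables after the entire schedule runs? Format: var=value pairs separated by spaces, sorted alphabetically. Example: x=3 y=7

Answer: x=2 y=3

Derivation:
Step 1: thread A executes A1 (x = y). Shared: x=4 y=4. PCs: A@1 B@0 C@0
Step 2: thread C executes C1 (x = x + 1). Shared: x=5 y=4. PCs: A@1 B@0 C@1
Step 3: thread B executes B1 (x = x + 1). Shared: x=6 y=4. PCs: A@1 B@1 C@1
Step 4: thread B executes B2 (x = x * 3). Shared: x=18 y=4. PCs: A@1 B@2 C@1
Step 5: thread A executes A2 (y = x). Shared: x=18 y=18. PCs: A@2 B@2 C@1
Step 6: thread B executes B3 (x = x * 3). Shared: x=54 y=18. PCs: A@2 B@3 C@1
Step 7: thread B executes B4 (x = 2). Shared: x=2 y=18. PCs: A@2 B@4 C@1
Step 8: thread A executes A3 (y = 0). Shared: x=2 y=0. PCs: A@3 B@4 C@1
Step 9: thread A executes A4 (y = x). Shared: x=2 y=2. PCs: A@4 B@4 C@1
Step 10: thread C executes C2 (y = y + 1). Shared: x=2 y=3. PCs: A@4 B@4 C@2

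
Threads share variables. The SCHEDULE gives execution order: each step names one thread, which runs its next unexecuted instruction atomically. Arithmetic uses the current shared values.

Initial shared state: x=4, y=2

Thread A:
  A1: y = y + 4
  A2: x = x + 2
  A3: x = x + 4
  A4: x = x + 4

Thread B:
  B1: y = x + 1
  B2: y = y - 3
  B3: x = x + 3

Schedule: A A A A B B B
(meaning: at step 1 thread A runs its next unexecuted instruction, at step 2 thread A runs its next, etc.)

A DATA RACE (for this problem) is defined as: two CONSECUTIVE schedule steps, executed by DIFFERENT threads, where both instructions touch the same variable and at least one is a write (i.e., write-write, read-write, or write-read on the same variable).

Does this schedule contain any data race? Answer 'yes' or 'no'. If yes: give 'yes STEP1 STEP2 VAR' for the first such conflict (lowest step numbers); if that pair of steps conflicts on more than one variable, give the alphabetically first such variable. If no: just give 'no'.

Answer: yes 4 5 x

Derivation:
Steps 1,2: same thread (A). No race.
Steps 2,3: same thread (A). No race.
Steps 3,4: same thread (A). No race.
Steps 4,5: A(x = x + 4) vs B(y = x + 1). RACE on x (W-R).
Steps 5,6: same thread (B). No race.
Steps 6,7: same thread (B). No race.
First conflict at steps 4,5.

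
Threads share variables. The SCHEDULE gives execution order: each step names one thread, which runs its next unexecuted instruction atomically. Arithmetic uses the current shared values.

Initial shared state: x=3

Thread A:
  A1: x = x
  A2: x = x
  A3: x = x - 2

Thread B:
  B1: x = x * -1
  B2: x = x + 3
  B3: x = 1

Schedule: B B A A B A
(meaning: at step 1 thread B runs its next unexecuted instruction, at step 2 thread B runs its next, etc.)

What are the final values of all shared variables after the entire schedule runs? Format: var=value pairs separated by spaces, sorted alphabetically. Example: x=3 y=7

Step 1: thread B executes B1 (x = x * -1). Shared: x=-3. PCs: A@0 B@1
Step 2: thread B executes B2 (x = x + 3). Shared: x=0. PCs: A@0 B@2
Step 3: thread A executes A1 (x = x). Shared: x=0. PCs: A@1 B@2
Step 4: thread A executes A2 (x = x). Shared: x=0. PCs: A@2 B@2
Step 5: thread B executes B3 (x = 1). Shared: x=1. PCs: A@2 B@3
Step 6: thread A executes A3 (x = x - 2). Shared: x=-1. PCs: A@3 B@3

Answer: x=-1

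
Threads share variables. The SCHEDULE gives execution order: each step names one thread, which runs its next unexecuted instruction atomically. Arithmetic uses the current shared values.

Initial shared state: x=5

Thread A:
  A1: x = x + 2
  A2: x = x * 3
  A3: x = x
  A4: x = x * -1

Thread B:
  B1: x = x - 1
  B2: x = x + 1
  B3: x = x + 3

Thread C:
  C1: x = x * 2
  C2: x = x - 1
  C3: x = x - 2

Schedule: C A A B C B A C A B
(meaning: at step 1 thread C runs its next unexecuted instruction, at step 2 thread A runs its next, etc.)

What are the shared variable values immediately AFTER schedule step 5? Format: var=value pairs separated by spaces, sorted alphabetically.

Answer: x=34

Derivation:
Step 1: thread C executes C1 (x = x * 2). Shared: x=10. PCs: A@0 B@0 C@1
Step 2: thread A executes A1 (x = x + 2). Shared: x=12. PCs: A@1 B@0 C@1
Step 3: thread A executes A2 (x = x * 3). Shared: x=36. PCs: A@2 B@0 C@1
Step 4: thread B executes B1 (x = x - 1). Shared: x=35. PCs: A@2 B@1 C@1
Step 5: thread C executes C2 (x = x - 1). Shared: x=34. PCs: A@2 B@1 C@2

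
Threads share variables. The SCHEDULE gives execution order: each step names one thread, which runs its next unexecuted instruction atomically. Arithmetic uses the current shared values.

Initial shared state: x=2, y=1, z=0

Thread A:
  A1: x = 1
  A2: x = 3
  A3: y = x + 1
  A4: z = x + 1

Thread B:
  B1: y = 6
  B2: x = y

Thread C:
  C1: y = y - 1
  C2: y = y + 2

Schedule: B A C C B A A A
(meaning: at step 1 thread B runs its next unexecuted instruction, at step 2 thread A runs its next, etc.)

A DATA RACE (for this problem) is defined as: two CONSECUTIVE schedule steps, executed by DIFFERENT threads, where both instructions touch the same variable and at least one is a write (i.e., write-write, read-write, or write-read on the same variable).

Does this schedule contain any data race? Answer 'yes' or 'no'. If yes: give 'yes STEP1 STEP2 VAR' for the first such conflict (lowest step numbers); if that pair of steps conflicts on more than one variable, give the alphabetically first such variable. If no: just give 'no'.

Steps 1,2: B(r=-,w=y) vs A(r=-,w=x). No conflict.
Steps 2,3: A(r=-,w=x) vs C(r=y,w=y). No conflict.
Steps 3,4: same thread (C). No race.
Steps 4,5: C(y = y + 2) vs B(x = y). RACE on y (W-R).
Steps 5,6: B(x = y) vs A(x = 3). RACE on x (W-W).
Steps 6,7: same thread (A). No race.
Steps 7,8: same thread (A). No race.
First conflict at steps 4,5.

Answer: yes 4 5 y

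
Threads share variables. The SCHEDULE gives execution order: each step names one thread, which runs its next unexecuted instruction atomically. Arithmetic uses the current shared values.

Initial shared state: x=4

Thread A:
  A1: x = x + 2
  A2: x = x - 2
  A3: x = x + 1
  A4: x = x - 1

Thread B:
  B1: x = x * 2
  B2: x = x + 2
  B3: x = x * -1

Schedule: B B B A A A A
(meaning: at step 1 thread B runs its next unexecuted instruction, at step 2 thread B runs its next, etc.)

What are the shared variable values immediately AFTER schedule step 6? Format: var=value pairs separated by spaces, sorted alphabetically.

Step 1: thread B executes B1 (x = x * 2). Shared: x=8. PCs: A@0 B@1
Step 2: thread B executes B2 (x = x + 2). Shared: x=10. PCs: A@0 B@2
Step 3: thread B executes B3 (x = x * -1). Shared: x=-10. PCs: A@0 B@3
Step 4: thread A executes A1 (x = x + 2). Shared: x=-8. PCs: A@1 B@3
Step 5: thread A executes A2 (x = x - 2). Shared: x=-10. PCs: A@2 B@3
Step 6: thread A executes A3 (x = x + 1). Shared: x=-9. PCs: A@3 B@3

Answer: x=-9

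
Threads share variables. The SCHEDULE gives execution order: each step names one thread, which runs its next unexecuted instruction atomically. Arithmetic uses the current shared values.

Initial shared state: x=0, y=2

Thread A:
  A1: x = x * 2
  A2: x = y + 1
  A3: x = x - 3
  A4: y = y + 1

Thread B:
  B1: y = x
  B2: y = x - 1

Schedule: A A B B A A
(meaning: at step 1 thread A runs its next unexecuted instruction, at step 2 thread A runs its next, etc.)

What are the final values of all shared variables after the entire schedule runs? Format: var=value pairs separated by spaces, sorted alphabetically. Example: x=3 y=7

Answer: x=0 y=3

Derivation:
Step 1: thread A executes A1 (x = x * 2). Shared: x=0 y=2. PCs: A@1 B@0
Step 2: thread A executes A2 (x = y + 1). Shared: x=3 y=2. PCs: A@2 B@0
Step 3: thread B executes B1 (y = x). Shared: x=3 y=3. PCs: A@2 B@1
Step 4: thread B executes B2 (y = x - 1). Shared: x=3 y=2. PCs: A@2 B@2
Step 5: thread A executes A3 (x = x - 3). Shared: x=0 y=2. PCs: A@3 B@2
Step 6: thread A executes A4 (y = y + 1). Shared: x=0 y=3. PCs: A@4 B@2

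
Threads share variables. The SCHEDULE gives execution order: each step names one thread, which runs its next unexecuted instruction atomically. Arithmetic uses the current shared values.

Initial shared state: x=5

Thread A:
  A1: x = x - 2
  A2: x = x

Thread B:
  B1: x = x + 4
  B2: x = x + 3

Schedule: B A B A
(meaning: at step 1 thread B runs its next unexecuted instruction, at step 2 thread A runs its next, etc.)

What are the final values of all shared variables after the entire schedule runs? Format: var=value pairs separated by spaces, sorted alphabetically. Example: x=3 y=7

Answer: x=10

Derivation:
Step 1: thread B executes B1 (x = x + 4). Shared: x=9. PCs: A@0 B@1
Step 2: thread A executes A1 (x = x - 2). Shared: x=7. PCs: A@1 B@1
Step 3: thread B executes B2 (x = x + 3). Shared: x=10. PCs: A@1 B@2
Step 4: thread A executes A2 (x = x). Shared: x=10. PCs: A@2 B@2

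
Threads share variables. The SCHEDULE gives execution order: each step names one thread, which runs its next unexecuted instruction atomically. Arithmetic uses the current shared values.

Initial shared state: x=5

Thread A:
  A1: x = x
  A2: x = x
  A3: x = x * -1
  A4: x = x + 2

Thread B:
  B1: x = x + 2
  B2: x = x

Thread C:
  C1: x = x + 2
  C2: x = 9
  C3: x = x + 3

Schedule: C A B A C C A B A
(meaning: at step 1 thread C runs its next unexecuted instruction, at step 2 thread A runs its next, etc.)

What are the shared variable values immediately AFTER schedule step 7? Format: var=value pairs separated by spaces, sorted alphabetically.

Step 1: thread C executes C1 (x = x + 2). Shared: x=7. PCs: A@0 B@0 C@1
Step 2: thread A executes A1 (x = x). Shared: x=7. PCs: A@1 B@0 C@1
Step 3: thread B executes B1 (x = x + 2). Shared: x=9. PCs: A@1 B@1 C@1
Step 4: thread A executes A2 (x = x). Shared: x=9. PCs: A@2 B@1 C@1
Step 5: thread C executes C2 (x = 9). Shared: x=9. PCs: A@2 B@1 C@2
Step 6: thread C executes C3 (x = x + 3). Shared: x=12. PCs: A@2 B@1 C@3
Step 7: thread A executes A3 (x = x * -1). Shared: x=-12. PCs: A@3 B@1 C@3

Answer: x=-12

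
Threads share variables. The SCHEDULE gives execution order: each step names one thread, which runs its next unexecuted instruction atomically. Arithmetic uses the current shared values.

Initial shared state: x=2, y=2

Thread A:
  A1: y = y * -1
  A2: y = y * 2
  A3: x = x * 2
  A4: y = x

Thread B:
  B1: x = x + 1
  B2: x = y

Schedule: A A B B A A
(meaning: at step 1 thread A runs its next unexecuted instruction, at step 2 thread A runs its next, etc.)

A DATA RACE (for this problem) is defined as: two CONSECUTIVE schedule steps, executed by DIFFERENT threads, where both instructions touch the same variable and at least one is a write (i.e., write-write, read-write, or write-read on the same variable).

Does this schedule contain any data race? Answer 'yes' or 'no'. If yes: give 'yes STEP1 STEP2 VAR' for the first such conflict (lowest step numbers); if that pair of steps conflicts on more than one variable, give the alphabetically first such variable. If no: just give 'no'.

Steps 1,2: same thread (A). No race.
Steps 2,3: A(r=y,w=y) vs B(r=x,w=x). No conflict.
Steps 3,4: same thread (B). No race.
Steps 4,5: B(x = y) vs A(x = x * 2). RACE on x (W-W).
Steps 5,6: same thread (A). No race.
First conflict at steps 4,5.

Answer: yes 4 5 x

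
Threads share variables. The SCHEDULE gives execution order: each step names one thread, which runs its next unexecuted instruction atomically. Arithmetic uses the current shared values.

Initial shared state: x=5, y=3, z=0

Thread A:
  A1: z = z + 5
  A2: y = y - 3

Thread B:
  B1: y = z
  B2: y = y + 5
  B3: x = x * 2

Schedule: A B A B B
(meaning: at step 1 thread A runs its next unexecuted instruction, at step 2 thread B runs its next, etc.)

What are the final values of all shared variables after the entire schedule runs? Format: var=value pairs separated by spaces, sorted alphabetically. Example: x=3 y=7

Answer: x=10 y=7 z=5

Derivation:
Step 1: thread A executes A1 (z = z + 5). Shared: x=5 y=3 z=5. PCs: A@1 B@0
Step 2: thread B executes B1 (y = z). Shared: x=5 y=5 z=5. PCs: A@1 B@1
Step 3: thread A executes A2 (y = y - 3). Shared: x=5 y=2 z=5. PCs: A@2 B@1
Step 4: thread B executes B2 (y = y + 5). Shared: x=5 y=7 z=5. PCs: A@2 B@2
Step 5: thread B executes B3 (x = x * 2). Shared: x=10 y=7 z=5. PCs: A@2 B@3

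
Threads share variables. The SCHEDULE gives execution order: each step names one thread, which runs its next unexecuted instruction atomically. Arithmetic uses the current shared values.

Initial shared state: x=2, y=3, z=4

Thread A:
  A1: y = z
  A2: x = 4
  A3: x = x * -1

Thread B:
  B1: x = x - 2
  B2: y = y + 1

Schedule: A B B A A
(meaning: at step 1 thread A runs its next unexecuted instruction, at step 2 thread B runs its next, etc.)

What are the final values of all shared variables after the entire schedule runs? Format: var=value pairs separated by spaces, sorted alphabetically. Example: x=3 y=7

Answer: x=-4 y=5 z=4

Derivation:
Step 1: thread A executes A1 (y = z). Shared: x=2 y=4 z=4. PCs: A@1 B@0
Step 2: thread B executes B1 (x = x - 2). Shared: x=0 y=4 z=4. PCs: A@1 B@1
Step 3: thread B executes B2 (y = y + 1). Shared: x=0 y=5 z=4. PCs: A@1 B@2
Step 4: thread A executes A2 (x = 4). Shared: x=4 y=5 z=4. PCs: A@2 B@2
Step 5: thread A executes A3 (x = x * -1). Shared: x=-4 y=5 z=4. PCs: A@3 B@2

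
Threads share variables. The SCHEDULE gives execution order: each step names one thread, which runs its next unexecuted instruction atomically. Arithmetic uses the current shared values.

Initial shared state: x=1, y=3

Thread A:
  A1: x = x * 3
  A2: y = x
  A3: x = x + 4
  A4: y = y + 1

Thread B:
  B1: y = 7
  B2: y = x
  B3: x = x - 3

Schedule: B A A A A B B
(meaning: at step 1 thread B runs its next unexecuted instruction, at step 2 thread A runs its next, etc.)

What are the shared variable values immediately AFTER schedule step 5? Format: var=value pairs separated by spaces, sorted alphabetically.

Step 1: thread B executes B1 (y = 7). Shared: x=1 y=7. PCs: A@0 B@1
Step 2: thread A executes A1 (x = x * 3). Shared: x=3 y=7. PCs: A@1 B@1
Step 3: thread A executes A2 (y = x). Shared: x=3 y=3. PCs: A@2 B@1
Step 4: thread A executes A3 (x = x + 4). Shared: x=7 y=3. PCs: A@3 B@1
Step 5: thread A executes A4 (y = y + 1). Shared: x=7 y=4. PCs: A@4 B@1

Answer: x=7 y=4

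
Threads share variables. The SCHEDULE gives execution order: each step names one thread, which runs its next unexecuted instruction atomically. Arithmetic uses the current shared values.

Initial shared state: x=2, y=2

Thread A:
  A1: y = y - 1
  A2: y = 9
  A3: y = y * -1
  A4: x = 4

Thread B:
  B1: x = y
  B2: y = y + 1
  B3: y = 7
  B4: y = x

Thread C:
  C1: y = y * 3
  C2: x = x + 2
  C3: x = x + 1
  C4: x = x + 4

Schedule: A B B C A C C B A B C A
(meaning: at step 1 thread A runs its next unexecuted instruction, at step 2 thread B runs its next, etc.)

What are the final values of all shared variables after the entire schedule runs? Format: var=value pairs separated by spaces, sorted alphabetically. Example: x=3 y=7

Answer: x=4 y=4

Derivation:
Step 1: thread A executes A1 (y = y - 1). Shared: x=2 y=1. PCs: A@1 B@0 C@0
Step 2: thread B executes B1 (x = y). Shared: x=1 y=1. PCs: A@1 B@1 C@0
Step 3: thread B executes B2 (y = y + 1). Shared: x=1 y=2. PCs: A@1 B@2 C@0
Step 4: thread C executes C1 (y = y * 3). Shared: x=1 y=6. PCs: A@1 B@2 C@1
Step 5: thread A executes A2 (y = 9). Shared: x=1 y=9. PCs: A@2 B@2 C@1
Step 6: thread C executes C2 (x = x + 2). Shared: x=3 y=9. PCs: A@2 B@2 C@2
Step 7: thread C executes C3 (x = x + 1). Shared: x=4 y=9. PCs: A@2 B@2 C@3
Step 8: thread B executes B3 (y = 7). Shared: x=4 y=7. PCs: A@2 B@3 C@3
Step 9: thread A executes A3 (y = y * -1). Shared: x=4 y=-7. PCs: A@3 B@3 C@3
Step 10: thread B executes B4 (y = x). Shared: x=4 y=4. PCs: A@3 B@4 C@3
Step 11: thread C executes C4 (x = x + 4). Shared: x=8 y=4. PCs: A@3 B@4 C@4
Step 12: thread A executes A4 (x = 4). Shared: x=4 y=4. PCs: A@4 B@4 C@4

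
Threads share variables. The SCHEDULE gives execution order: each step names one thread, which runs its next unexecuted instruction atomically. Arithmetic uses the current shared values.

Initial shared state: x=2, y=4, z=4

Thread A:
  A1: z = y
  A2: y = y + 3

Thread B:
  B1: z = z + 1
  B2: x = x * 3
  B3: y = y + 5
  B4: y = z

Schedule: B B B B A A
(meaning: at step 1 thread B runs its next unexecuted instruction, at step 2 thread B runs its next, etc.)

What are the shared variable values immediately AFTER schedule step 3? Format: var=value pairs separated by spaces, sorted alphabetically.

Step 1: thread B executes B1 (z = z + 1). Shared: x=2 y=4 z=5. PCs: A@0 B@1
Step 2: thread B executes B2 (x = x * 3). Shared: x=6 y=4 z=5. PCs: A@0 B@2
Step 3: thread B executes B3 (y = y + 5). Shared: x=6 y=9 z=5. PCs: A@0 B@3

Answer: x=6 y=9 z=5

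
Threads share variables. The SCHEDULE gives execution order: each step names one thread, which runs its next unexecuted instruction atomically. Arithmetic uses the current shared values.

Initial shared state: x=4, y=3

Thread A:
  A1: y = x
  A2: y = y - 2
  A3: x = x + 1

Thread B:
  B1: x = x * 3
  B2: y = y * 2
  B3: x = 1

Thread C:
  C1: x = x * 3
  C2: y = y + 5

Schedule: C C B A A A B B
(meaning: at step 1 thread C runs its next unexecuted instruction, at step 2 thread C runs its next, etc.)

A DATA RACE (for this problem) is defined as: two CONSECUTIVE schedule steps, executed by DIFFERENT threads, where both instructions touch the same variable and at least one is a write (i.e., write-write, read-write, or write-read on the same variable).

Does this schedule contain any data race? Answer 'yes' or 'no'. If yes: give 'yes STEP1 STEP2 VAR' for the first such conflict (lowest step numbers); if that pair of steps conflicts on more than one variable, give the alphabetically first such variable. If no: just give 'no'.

Answer: yes 3 4 x

Derivation:
Steps 1,2: same thread (C). No race.
Steps 2,3: C(r=y,w=y) vs B(r=x,w=x). No conflict.
Steps 3,4: B(x = x * 3) vs A(y = x). RACE on x (W-R).
Steps 4,5: same thread (A). No race.
Steps 5,6: same thread (A). No race.
Steps 6,7: A(r=x,w=x) vs B(r=y,w=y). No conflict.
Steps 7,8: same thread (B). No race.
First conflict at steps 3,4.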